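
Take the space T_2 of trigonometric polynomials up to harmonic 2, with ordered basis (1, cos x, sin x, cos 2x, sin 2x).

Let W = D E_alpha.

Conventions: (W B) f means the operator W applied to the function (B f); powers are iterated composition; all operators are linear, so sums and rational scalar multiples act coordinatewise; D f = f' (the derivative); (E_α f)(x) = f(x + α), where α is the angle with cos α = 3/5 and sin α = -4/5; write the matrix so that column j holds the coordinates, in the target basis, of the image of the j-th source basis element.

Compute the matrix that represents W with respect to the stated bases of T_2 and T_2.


image of 1: 0
image of cos x: (4/5)cos x - (3/5)sin x
image of sin x: (3/5)cos x + (4/5)sin x
image of cos 2x: (48/25)cos 2x + (14/25)sin 2x
image of sin 2x: -(14/25)cos 2x + (48/25)sin 2x
each image's coordinates form column j of the matrix

the matrix is [[0, 0, 0, 0, 0]; [0, 4/5, 3/5, 0, 0]; [0, -3/5, 4/5, 0, 0]; [0, 0, 0, 48/25, -14/25]; [0, 0, 0, 14/25, 48/25]] (rows listed top to bottom)


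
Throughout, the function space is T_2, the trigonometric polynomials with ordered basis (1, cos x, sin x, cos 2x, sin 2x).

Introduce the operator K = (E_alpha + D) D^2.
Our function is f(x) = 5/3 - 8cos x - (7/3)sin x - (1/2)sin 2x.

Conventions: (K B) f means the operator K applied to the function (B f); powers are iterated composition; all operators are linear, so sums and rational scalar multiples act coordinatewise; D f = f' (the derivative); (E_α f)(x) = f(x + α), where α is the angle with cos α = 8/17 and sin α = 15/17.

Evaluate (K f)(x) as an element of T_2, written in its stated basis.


the result is g(x) = (416/51)cos x - (712/51)sin x + (1636/289)cos 2x - (322/289)sin 2x

D f = -(7/3)cos x + 8sin x - cos 2x
D D f = 8cos x + (7/3)sin x + 2sin 2x
E_alpha D^2 f = (99/17)cos x - (304/51)sin x + (480/289)cos 2x - (322/289)sin 2x
D D^2 f = (7/3)cos x - 8sin x + 4cos 2x
(E_alpha + D) D^2 f = (416/51)cos x - (712/51)sin x + (1636/289)cos 2x - (322/289)sin 2x


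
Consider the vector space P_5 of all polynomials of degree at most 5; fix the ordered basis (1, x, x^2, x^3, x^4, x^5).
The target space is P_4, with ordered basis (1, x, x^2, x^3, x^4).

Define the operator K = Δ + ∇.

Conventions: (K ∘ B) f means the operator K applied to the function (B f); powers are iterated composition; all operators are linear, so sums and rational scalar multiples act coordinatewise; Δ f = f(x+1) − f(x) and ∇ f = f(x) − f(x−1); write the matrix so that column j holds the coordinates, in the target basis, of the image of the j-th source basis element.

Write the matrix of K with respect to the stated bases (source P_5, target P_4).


image of 1: 0
image of x: 2
image of x^2: 4x
image of x^3: 6x^2 + 2
image of x^4: 8x^3 + 8x
image of x^5: 10x^4 + 20x^2 + 2
each image's coordinates form column j of the matrix

the matrix is [[0, 2, 0, 2, 0, 2]; [0, 0, 4, 0, 8, 0]; [0, 0, 0, 6, 0, 20]; [0, 0, 0, 0, 8, 0]; [0, 0, 0, 0, 0, 10]] (rows listed top to bottom)


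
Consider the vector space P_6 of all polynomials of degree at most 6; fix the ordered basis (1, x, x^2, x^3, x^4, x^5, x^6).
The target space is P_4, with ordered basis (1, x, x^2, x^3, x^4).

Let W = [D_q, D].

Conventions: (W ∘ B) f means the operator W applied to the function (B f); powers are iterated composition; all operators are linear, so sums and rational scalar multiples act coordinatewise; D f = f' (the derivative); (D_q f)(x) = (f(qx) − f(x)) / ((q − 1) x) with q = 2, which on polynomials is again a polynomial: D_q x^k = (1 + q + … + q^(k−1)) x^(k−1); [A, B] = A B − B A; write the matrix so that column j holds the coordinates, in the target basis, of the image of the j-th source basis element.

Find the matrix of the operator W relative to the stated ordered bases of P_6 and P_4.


the matrix is [[0, 0, -1, 0, 0, 0, 0]; [0, 0, 0, -5, 0, 0, 0]; [0, 0, 0, 0, -17, 0, 0]; [0, 0, 0, 0, 0, -49, 0]; [0, 0, 0, 0, 0, 0, -129]] (rows listed top to bottom)

image of 1: 0
image of x: 0
image of x^2: -1
image of x^3: -5x
image of x^4: -17x^2
image of x^5: -49x^3
image of x^6: -129x^4
each image's coordinates form column j of the matrix


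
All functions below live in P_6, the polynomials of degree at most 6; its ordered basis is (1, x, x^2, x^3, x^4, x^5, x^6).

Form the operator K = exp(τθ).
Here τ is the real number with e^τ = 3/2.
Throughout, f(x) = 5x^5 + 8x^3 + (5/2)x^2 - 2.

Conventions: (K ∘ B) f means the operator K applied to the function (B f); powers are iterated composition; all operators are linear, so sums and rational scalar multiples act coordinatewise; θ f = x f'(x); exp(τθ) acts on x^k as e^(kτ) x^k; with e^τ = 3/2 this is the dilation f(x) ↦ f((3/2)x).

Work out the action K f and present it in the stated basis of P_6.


exp(τθ) x^k = e^(kτ) x^k; with e^τ = 3/2 this sends x^k to (3/2)^k x^k
x^2 ↦ 9/4 x^2
x^3 ↦ 27/8 x^3
x^5 ↦ 243/32 x^5
applying this coordinatewise to f: exp(τθ) f = (1215/32)x^5 + 27x^3 + (45/8)x^2 - 2

g(x) = (1215/32)x^5 + 27x^3 + (45/8)x^2 - 2


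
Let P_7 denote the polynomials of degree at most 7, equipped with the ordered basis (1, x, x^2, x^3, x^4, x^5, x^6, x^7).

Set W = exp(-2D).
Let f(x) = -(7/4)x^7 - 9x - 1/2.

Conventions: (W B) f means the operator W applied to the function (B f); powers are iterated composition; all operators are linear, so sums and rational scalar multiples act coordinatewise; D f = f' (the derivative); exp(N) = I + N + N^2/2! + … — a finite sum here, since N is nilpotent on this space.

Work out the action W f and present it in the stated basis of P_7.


order-1 term: (49/2)x^6 + 18
order-2 term: -147x^5
order-3 term: 490x^4
order-4 term: -980x^3
order-5 term: 1176x^2
order-6 term: -784x
order-7 term: 224
the series for exp(-2D) f terminates at order 7
exp(-2D) f = -(7/4)x^7 + (49/2)x^6 - 147x^5 + 490x^4 - 980x^3 + 1176x^2 - 793x + 483/2

g(x) = -(7/4)x^7 + (49/2)x^6 - 147x^5 + 490x^4 - 980x^3 + 1176x^2 - 793x + 483/2


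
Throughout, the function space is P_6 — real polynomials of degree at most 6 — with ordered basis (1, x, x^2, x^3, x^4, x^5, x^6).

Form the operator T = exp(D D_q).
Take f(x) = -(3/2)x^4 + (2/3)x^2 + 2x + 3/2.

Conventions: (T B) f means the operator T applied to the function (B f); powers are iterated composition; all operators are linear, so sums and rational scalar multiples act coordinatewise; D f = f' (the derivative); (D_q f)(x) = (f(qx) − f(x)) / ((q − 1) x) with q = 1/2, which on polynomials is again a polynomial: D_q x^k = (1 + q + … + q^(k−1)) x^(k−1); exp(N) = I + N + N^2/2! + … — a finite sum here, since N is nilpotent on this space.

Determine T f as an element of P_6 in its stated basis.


order-1 term: -(135/16)x^2 + 1
order-2 term: -405/64
the series for exp(D D_q) f terminates at order 2
exp(D D_q) f = -(3/2)x^4 - (373/48)x^2 + 2x - 245/64

the result is g(x) = -(3/2)x^4 - (373/48)x^2 + 2x - 245/64


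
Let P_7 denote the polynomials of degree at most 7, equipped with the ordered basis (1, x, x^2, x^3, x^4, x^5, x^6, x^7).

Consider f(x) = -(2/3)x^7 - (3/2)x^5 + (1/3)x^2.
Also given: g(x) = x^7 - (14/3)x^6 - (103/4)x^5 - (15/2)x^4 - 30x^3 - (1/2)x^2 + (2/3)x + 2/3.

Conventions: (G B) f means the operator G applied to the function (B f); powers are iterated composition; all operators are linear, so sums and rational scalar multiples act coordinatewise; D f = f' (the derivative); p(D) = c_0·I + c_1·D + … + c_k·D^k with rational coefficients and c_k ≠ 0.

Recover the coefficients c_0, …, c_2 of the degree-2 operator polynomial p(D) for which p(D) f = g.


c_0 = -3/2, c_1 = 1, c_2 = 1

D^0 f = -(2/3)x^7 - (3/2)x^5 + (1/3)x^2
D^1 f = -(14/3)x^6 - (15/2)x^4 + (2/3)x
D^2 f = -28x^5 - 30x^3 + 2/3
matching coefficients of g against c_0 f + c_1 Df + … from the top degree down determines the c_i
solution: c_0 = -3/2, c_1 = 1, c_2 = 1


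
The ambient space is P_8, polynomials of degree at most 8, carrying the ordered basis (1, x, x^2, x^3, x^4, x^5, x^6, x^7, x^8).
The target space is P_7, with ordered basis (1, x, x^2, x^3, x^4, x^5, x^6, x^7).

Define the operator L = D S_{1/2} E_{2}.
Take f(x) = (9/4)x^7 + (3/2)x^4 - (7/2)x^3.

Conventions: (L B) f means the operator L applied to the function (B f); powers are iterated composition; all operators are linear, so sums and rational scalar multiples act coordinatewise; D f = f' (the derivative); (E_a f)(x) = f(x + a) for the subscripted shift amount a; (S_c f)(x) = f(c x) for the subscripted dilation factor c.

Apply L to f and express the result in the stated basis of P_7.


the image equals g(x) = (63/512)x^6 + (189/64)x^5 + (945/32)x^4 + (1263/8)x^3 + (7611/16)x^2 + (1527/2)x + 507

E_{2} f = (9/4)x^7 + (63/2)x^6 + 189x^5 + (1263/2)x^4 + (2537/2)x^3 + 1527x^2 + 1014x + 284
S_{1/2} E_{2} f = (9/512)x^7 + (63/128)x^6 + (189/32)x^5 + (1263/32)x^4 + (2537/16)x^3 + (1527/4)x^2 + 507x + 284
D S_{1/2} E_{2} f = (63/512)x^6 + (189/64)x^5 + (945/32)x^4 + (1263/8)x^3 + (7611/16)x^2 + (1527/2)x + 507


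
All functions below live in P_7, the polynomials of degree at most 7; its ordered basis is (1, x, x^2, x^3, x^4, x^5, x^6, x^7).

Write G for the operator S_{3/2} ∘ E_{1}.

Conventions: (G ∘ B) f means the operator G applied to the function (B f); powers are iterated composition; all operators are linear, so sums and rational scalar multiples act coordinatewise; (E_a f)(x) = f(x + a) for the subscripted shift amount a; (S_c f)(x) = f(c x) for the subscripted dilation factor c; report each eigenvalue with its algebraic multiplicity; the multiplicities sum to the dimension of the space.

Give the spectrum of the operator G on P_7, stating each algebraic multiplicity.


image of 1: 1
image of x: (3/2)x + 1
image of x^2: (9/4)x^2 + 3x + 1
image of x^3: (27/8)x^3 + (27/4)x^2 + (9/2)x + 1
image of x^4: (81/16)x^4 + (27/2)x^3 + (27/2)x^2 + 6x + 1
image of x^5: (243/32)x^5 + (405/16)x^4 + (135/4)x^3 + (45/2)x^2 + (15/2)x + 1
image of x^6: (729/64)x^6 + (729/16)x^5 + (1215/16)x^4 + (135/2)x^3 + (135/4)x^2 + 9x + 1
image of x^7: (2187/128)x^7 + (5103/64)x^6 + (5103/32)x^5 + (2835/16)x^4 + (945/8)x^3 + (189/4)x^2 + (21/2)x + 1
the matrix is upper triangular; its diagonal is (1, 3/2, 9/4, 27/8, 81/16, 243/32, 729/64, 2187/128)
for a triangular matrix the eigenvalues are the diagonal entries, with algebraic multiplicity their repetition count

λ = 1 (multiplicity 1), λ = 3/2 (multiplicity 1), λ = 9/4 (multiplicity 1), λ = 27/8 (multiplicity 1), λ = 81/16 (multiplicity 1), λ = 243/32 (multiplicity 1), λ = 729/64 (multiplicity 1), λ = 2187/128 (multiplicity 1)


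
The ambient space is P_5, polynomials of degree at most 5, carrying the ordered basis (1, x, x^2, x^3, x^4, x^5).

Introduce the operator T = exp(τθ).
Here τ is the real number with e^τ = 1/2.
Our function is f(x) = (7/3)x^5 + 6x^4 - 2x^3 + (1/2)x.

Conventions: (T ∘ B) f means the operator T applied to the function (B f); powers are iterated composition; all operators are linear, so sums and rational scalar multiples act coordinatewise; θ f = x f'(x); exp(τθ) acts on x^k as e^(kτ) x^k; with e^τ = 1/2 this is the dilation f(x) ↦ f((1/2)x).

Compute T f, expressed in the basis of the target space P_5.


the image equals g(x) = (7/96)x^5 + (3/8)x^4 - (1/4)x^3 + (1/4)x

exp(τθ) x^k = e^(kτ) x^k; with e^τ = 1/2 this sends x^k to (1/2)^k x^k
x ↦ 1/2 x
x^3 ↦ 1/8 x^3
x^4 ↦ 1/16 x^4
x^5 ↦ 1/32 x^5
applying this coordinatewise to f: exp(τθ) f = (7/96)x^5 + (3/8)x^4 - (1/4)x^3 + (1/4)x


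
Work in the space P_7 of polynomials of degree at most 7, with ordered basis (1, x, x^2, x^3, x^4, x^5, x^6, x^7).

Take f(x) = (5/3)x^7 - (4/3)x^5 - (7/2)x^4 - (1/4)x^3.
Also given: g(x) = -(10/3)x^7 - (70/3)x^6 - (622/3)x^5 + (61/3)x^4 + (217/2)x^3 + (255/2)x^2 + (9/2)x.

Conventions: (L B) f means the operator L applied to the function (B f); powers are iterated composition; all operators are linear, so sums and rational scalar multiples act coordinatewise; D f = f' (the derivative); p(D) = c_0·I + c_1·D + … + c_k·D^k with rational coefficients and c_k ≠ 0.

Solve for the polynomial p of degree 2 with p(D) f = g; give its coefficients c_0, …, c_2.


p(D) = -2·I − 2·D − 3·D^2, i.e. c_0 = -2, c_1 = -2, c_2 = -3

D^0 f = (5/3)x^7 - (4/3)x^5 - (7/2)x^4 - (1/4)x^3
D^1 f = (35/3)x^6 - (20/3)x^4 - 14x^3 - (3/4)x^2
D^2 f = 70x^5 - (80/3)x^3 - 42x^2 - (3/2)x
matching coefficients of g against c_0 f + c_1 Df + … from the top degree down determines the c_i
solution: c_0 = -2, c_1 = -2, c_2 = -3


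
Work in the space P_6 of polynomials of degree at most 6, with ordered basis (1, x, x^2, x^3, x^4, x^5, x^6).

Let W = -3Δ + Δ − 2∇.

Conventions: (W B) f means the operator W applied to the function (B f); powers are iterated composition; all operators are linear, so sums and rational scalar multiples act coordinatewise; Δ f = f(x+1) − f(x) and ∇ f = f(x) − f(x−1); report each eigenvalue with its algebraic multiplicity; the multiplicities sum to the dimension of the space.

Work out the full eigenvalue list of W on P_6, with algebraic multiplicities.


image of 1: 0
image of x: -4
image of x^2: -8x
image of x^3: -12x^2 - 4
image of x^4: -16x^3 - 16x
image of x^5: -20x^4 - 40x^2 - 4
image of x^6: -24x^5 - 80x^3 - 24x
the matrix is upper triangular; its diagonal is (0, 0, 0, 0, 0, 0, 0)
for a triangular matrix the eigenvalues are the diagonal entries, with algebraic multiplicity their repetition count

λ = 0 (multiplicity 7)


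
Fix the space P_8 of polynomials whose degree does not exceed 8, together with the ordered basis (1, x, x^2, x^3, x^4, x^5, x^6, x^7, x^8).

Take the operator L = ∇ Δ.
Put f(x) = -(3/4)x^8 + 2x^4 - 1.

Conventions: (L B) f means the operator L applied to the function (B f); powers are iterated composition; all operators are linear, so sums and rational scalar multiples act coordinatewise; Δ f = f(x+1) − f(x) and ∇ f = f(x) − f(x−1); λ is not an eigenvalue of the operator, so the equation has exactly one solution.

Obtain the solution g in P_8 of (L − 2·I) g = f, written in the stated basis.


write g with unknown coordinates in the stated basis and equate coefficients in (L − 2·I) g = f
solving from the highest basis element down gives g = (3/8)x^8 + (21/2)x^6 + (731/4)x^4 + (2529/2)x^2 + 11669/8
check: L g = 21x^6 + (735/2)x^4 + 2529x^2 + 11665/4
so L g − 2·g = -(3/4)x^8 + 2x^4 - 1 = f ✓

g(x) = (3/8)x^8 + (21/2)x^6 + (731/4)x^4 + (2529/2)x^2 + 11669/8


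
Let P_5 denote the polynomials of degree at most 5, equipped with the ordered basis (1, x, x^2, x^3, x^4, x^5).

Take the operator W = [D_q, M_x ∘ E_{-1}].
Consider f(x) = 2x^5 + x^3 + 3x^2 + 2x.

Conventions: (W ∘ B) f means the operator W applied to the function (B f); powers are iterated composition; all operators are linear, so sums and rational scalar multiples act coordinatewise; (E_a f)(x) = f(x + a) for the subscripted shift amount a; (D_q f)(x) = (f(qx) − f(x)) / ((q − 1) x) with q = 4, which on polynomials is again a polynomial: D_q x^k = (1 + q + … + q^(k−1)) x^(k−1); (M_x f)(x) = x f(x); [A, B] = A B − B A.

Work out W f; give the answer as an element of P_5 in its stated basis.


the result is g(x) = 2048x^5 - 682x^4 - 2328x^3 + 2335x^2 - 645x - 2

E_{-1} f = 2x^5 - 10x^4 + 21x^3 - 20x^2 + 9x - 2
M_x E_{-1} f = 2x^6 - 10x^5 + 21x^4 - 20x^3 + 9x^2 - 2x
D_q (M_x ∘ E_{-1}) f = 2730x^5 - 3410x^4 + 1785x^3 - 420x^2 + 45x - 2
D_q f = 682x^4 + 21x^2 + 15x + 2
E_{-1} D_q f = 682x^4 - 2728x^3 + 4113x^2 - 2755x + 690
M_x E_{-1} D_q f = 682x^5 - 2728x^4 + 4113x^3 - 2755x^2 + 690x
[D_q, M_x ∘ E_{-1}] f = 2048x^5 - 682x^4 - 2328x^3 + 2335x^2 - 645x - 2


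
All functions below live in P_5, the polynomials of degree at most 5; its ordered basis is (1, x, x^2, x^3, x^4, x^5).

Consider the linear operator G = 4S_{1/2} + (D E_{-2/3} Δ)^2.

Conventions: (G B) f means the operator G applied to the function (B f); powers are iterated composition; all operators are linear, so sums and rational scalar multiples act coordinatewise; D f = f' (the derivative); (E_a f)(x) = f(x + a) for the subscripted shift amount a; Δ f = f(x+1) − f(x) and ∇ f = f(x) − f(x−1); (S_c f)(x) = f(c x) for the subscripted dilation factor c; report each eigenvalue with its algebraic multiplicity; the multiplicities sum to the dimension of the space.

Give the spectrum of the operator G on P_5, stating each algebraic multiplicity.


λ = 1/8 (multiplicity 1), λ = 1/4 (multiplicity 1), λ = 1/2 (multiplicity 1), λ = 1 (multiplicity 1), λ = 2 (multiplicity 1), λ = 4 (multiplicity 1)

image of 1: 4
image of x: 2x
image of x^2: x^2
image of x^3: (1/2)x^3
image of x^4: (1/4)x^4 + 24
image of x^5: (1/8)x^5 + 120x - 40
the matrix is upper triangular; its diagonal is (4, 2, 1, 1/2, 1/4, 1/8)
for a triangular matrix the eigenvalues are the diagonal entries, with algebraic multiplicity their repetition count


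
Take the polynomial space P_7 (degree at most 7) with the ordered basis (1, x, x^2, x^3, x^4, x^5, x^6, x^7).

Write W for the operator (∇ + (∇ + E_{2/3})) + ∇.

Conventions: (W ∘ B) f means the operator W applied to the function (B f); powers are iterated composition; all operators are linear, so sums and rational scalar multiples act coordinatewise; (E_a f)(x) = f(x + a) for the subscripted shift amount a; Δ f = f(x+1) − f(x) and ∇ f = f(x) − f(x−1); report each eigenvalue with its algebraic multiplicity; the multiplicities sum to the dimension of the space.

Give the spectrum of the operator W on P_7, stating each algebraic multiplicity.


λ = 1 (multiplicity 8)

image of 1: 1
image of x: x + 11/3
image of x^2: x^2 + (22/3)x - 23/9
image of x^3: x^3 + 11x^2 - (23/3)x + 89/27
image of x^4: x^4 + (44/3)x^3 - (46/3)x^2 + (356/27)x - 227/81
image of x^5: x^5 + (55/3)x^4 - (230/9)x^3 + (890/27)x^2 - (1135/81)x + 761/243
image of x^6: x^6 + 22x^5 - (115/3)x^4 + (1780/27)x^3 - (1135/27)x^2 + (1522/81)x - 2123/729
image of x^7: x^7 + (77/3)x^6 - (161/3)x^5 + (3115/27)x^4 - (7945/81)x^3 + (5327/81)x^2 - (14861/729)x + 6689/2187
the matrix is upper triangular; its diagonal is (1, 1, 1, 1, 1, 1, 1, 1)
for a triangular matrix the eigenvalues are the diagonal entries, with algebraic multiplicity their repetition count


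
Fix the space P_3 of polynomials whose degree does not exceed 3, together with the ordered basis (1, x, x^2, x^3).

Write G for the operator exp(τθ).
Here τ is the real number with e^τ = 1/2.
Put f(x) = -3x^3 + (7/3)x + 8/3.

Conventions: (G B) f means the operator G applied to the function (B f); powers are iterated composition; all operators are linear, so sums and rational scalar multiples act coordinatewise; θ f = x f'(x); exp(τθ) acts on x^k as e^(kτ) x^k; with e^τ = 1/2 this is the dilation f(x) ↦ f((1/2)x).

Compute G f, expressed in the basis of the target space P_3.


exp(τθ) x^k = e^(kτ) x^k; with e^τ = 1/2 this sends x^k to (1/2)^k x^k
x ↦ 1/2 x
x^3 ↦ 1/8 x^3
applying this coordinatewise to f: exp(τθ) f = -(3/8)x^3 + (7/6)x + 8/3

the result is g(x) = -(3/8)x^3 + (7/6)x + 8/3


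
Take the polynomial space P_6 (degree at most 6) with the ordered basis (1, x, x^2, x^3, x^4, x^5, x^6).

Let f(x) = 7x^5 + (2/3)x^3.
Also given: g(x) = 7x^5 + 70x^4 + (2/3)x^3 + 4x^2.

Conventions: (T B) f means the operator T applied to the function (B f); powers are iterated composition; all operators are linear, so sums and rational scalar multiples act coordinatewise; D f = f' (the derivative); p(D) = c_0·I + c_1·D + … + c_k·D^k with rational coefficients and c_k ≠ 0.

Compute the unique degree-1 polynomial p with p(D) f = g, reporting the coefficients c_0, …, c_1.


D^0 f = 7x^5 + (2/3)x^3
D^1 f = 35x^4 + 2x^2
matching coefficients of g against c_0 f + c_1 Df + … from the top degree down determines the c_i
solution: c_0 = 1, c_1 = 2

p(D) = I + 2·D, i.e. c_0 = 1, c_1 = 2


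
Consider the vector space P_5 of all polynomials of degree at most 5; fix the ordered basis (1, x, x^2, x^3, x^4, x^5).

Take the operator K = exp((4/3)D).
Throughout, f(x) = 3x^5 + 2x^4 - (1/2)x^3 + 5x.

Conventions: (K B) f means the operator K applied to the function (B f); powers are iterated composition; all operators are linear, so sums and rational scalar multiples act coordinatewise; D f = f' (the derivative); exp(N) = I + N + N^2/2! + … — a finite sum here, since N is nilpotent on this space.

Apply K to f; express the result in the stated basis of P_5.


g(x) = 3x^5 + 22x^4 + (127/2)x^3 + (814/9)x^2 + (1855/27)x + 220/9

order-1 term: 20x^4 + (32/3)x^3 - 2x^2 + 20/3
order-2 term: (160/3)x^3 + (64/3)x^2 - (8/3)x
order-3 term: (640/9)x^2 + (512/27)x - 32/27
order-4 term: (1280/27)x + 512/81
order-5 term: 1024/81
the series for exp((4/3)D) f terminates at order 5
exp((4/3)D) f = 3x^5 + 22x^4 + (127/2)x^3 + (814/9)x^2 + (1855/27)x + 220/9


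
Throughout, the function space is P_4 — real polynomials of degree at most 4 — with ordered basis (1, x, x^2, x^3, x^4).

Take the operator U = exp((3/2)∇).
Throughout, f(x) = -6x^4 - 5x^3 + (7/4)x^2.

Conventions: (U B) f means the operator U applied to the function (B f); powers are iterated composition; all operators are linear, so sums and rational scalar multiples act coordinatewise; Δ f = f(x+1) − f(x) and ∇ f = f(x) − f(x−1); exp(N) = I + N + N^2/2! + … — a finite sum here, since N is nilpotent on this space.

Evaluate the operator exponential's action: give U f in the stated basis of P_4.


order-1 term: -36x^3 + (63/2)x^2 - (33/4)x - 9/8
order-2 term: -81x^2 + (513/4)x - 909/16
order-3 term: -81x + 837/8
order-4 term: -243/8
the series for exp((3/2)∇) f terminates at order 4
exp((3/2)∇) f = -6x^4 - 41x^3 - (191/4)x^2 + 39x + 261/16

g(x) = -6x^4 - 41x^3 - (191/4)x^2 + 39x + 261/16


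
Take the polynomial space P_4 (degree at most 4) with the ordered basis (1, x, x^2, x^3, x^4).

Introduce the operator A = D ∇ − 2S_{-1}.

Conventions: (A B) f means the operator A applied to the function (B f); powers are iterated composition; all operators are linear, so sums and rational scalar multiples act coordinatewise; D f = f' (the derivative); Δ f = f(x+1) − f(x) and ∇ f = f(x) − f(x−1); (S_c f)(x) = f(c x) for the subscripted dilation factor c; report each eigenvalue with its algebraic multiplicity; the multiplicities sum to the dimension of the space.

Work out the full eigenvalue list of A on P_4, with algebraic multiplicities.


λ = -2 (multiplicity 3), λ = 2 (multiplicity 2)

image of 1: -2
image of x: 2x
image of x^2: -2x^2 + 2
image of x^3: 2x^3 + 6x - 3
image of x^4: -2x^4 + 12x^2 - 12x + 4
the matrix is upper triangular; its diagonal is (-2, 2, -2, 2, -2)
for a triangular matrix the eigenvalues are the diagonal entries, with algebraic multiplicity their repetition count


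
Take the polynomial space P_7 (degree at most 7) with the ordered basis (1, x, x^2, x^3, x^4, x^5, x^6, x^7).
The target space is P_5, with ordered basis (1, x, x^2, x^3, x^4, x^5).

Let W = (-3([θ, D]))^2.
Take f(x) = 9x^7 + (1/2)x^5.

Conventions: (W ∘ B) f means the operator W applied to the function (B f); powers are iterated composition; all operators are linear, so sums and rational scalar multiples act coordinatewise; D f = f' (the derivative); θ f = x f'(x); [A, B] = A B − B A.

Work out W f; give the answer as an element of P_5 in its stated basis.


g(x) = 3402x^5 + 90x^3

D f = 63x^6 + (5/2)x^4
θ D f = 378x^6 + 10x^4
θ f = 63x^7 + (5/2)x^5
D θ f = 441x^6 + (25/2)x^4
[θ, D] f = -63x^6 - (5/2)x^4
(-3([θ, D])) f = 189x^6 + (15/2)x^4
D (-3([θ, D])) f = 1134x^5 + 30x^3
θ D (-3([θ, D])) f = 5670x^5 + 90x^3
θ (-3([θ, D])) f = 1134x^6 + 30x^4
D θ (-3([θ, D])) f = 6804x^5 + 120x^3
[θ, D] (-3([θ, D])) f = -1134x^5 - 30x^3
(-3([θ, D])) (-3([θ, D])) f = 3402x^5 + 90x^3


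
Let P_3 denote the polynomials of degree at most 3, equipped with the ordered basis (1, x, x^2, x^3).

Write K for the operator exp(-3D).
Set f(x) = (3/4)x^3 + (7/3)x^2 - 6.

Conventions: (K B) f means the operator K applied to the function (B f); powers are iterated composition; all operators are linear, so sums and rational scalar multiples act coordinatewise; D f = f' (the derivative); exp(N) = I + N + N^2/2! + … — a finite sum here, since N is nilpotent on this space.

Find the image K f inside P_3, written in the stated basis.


the image equals g(x) = (3/4)x^3 - (53/12)x^2 + (25/4)x - 21/4

order-1 term: -(27/4)x^2 - 14x
order-2 term: (81/4)x + 21
order-3 term: -81/4
the series for exp(-3D) f terminates at order 3
exp(-3D) f = (3/4)x^3 - (53/12)x^2 + (25/4)x - 21/4


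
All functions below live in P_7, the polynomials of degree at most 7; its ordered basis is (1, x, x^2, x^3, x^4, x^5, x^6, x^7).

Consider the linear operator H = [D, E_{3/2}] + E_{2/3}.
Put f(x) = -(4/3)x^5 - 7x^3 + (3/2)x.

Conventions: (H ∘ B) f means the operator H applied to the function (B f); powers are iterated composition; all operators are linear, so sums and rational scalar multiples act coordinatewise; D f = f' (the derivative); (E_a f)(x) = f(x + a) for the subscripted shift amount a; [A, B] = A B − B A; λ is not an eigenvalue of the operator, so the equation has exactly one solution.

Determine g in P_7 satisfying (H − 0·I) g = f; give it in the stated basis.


the image equals g(x) = -(4/3)x^5 + (40/9)x^4 - (349/27)x^3 + (1454/81)x^2 - (4447/486)x + 911/729

write g with unknown coordinates in the stated basis and equate coefficients in (H − 0·I) g = f
solving from the highest basis element down gives g = -(4/3)x^5 + (40/9)x^4 - (349/27)x^3 + (1454/81)x^2 - (4447/486)x + 911/729
check: H g = -(4/3)x^5 - 7x^3 + (3/2)x
so H g − 0·g = -(4/3)x^5 - 7x^3 + (3/2)x = f ✓


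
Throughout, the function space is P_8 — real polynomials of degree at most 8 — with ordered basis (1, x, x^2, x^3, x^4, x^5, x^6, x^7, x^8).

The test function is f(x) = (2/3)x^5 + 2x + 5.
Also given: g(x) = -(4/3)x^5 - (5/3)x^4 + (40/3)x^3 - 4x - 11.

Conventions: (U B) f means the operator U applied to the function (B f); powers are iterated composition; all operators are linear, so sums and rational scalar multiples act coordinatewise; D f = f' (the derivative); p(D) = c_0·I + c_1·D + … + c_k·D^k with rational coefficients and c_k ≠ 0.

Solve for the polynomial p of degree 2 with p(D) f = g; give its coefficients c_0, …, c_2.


D^0 f = (2/3)x^5 + 2x + 5
D^1 f = (10/3)x^4 + 2
D^2 f = (40/3)x^3
matching coefficients of g against c_0 f + c_1 Df + … from the top degree down determines the c_i
solution: c_0 = -2, c_1 = -1/2, c_2 = 1

c_0 = -2, c_1 = -1/2, c_2 = 1


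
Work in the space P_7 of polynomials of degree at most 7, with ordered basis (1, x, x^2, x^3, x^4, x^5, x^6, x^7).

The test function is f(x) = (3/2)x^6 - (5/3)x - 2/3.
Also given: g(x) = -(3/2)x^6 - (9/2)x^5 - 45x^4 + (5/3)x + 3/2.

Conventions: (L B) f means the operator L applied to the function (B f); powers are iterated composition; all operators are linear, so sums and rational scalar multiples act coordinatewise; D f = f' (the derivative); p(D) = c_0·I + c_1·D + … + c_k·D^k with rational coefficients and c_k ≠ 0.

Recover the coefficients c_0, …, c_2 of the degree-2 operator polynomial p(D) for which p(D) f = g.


p(D) = -I − (1/2)·D − D^2, i.e. c_0 = -1, c_1 = -1/2, c_2 = -1

D^0 f = (3/2)x^6 - (5/3)x - 2/3
D^1 f = 9x^5 - 5/3
D^2 f = 45x^4
matching coefficients of g against c_0 f + c_1 Df + … from the top degree down determines the c_i
solution: c_0 = -1, c_1 = -1/2, c_2 = -1


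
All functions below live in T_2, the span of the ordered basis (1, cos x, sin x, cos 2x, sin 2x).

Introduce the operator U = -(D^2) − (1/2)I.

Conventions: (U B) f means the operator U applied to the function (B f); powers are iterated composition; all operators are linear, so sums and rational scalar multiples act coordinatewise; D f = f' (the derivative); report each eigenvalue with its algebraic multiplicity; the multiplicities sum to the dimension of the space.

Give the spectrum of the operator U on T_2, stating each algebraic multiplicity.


image of 1: -1/2
image of cos x: (1/2)cos x
image of sin x: (1/2)sin x
image of cos 2x: (7/2)cos 2x
image of sin 2x: (7/2)sin 2x
the matrix is diagonal; its diagonal is (-1/2, 1/2, 1/2, 7/2, 7/2)
for a triangular matrix the eigenvalues are the diagonal entries, with algebraic multiplicity their repetition count

λ = -1/2 (multiplicity 1), λ = 1/2 (multiplicity 2), λ = 7/2 (multiplicity 2)


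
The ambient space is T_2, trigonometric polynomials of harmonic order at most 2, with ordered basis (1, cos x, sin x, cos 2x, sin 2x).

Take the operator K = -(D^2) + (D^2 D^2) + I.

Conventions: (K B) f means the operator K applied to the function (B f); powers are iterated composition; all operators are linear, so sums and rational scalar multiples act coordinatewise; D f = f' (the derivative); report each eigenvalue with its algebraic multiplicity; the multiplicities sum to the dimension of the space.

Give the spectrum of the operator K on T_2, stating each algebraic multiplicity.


λ = 1 (multiplicity 1), λ = 3 (multiplicity 2), λ = 21 (multiplicity 2)

image of 1: 1
image of cos x: 3cos x
image of sin x: 3sin x
image of cos 2x: 21cos 2x
image of sin 2x: 21sin 2x
the matrix is diagonal; its diagonal is (1, 3, 3, 21, 21)
for a triangular matrix the eigenvalues are the diagonal entries, with algebraic multiplicity their repetition count


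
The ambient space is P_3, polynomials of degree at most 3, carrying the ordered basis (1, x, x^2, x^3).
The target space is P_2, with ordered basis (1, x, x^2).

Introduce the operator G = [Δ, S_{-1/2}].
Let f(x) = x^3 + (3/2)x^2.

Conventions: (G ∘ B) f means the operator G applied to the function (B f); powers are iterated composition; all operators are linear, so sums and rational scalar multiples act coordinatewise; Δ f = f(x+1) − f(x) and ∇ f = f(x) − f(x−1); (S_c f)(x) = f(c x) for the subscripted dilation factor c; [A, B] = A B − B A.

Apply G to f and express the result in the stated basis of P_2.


the image equals g(x) = -(9/8)x^2 + (27/8)x - 9/4

S_{-1/2} f = -(1/8)x^3 + (3/8)x^2
Δ S_{-1/2} f = -(3/8)x^2 + (3/8)x + 1/4
Δ f = 3x^2 + 6x + 5/2
S_{-1/2} Δ f = (3/4)x^2 - 3x + 5/2
[Δ, S_{-1/2}] f = -(9/8)x^2 + (27/8)x - 9/4


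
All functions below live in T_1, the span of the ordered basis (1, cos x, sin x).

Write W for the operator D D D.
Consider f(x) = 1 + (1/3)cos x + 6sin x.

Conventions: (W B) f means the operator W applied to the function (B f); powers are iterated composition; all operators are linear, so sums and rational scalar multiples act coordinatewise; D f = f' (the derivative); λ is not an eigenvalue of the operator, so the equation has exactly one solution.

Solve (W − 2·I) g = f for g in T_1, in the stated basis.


the image equals g(x) = -1/2 + (16/15)cos x - (37/15)sin x

write g with unknown coordinates in the stated basis and equate coefficients in (W − 2·I) g = f
solving from the highest basis element down gives g = -1/2 + (16/15)cos x - (37/15)sin x
check: W g = (37/15)cos x + (16/15)sin x
so W g − 2·g = 1 + (1/3)cos x + 6sin x = f ✓


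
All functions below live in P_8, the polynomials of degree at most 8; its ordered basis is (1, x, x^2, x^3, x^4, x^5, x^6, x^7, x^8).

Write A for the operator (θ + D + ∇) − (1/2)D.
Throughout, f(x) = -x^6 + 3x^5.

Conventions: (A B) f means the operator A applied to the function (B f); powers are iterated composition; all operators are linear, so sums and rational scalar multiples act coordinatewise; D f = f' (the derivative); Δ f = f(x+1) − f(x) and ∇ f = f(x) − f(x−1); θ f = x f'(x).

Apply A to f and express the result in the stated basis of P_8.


θ f = -6x^6 + 15x^5
D f = -6x^5 + 15x^4
∇ f = -6x^5 + 30x^4 - 50x^3 + 45x^2 - 21x + 4
(θ + D + ∇) f = -6x^6 + 3x^5 + 45x^4 - 50x^3 + 45x^2 - 21x + 4
D f = -6x^5 + 15x^4
(-(1/2)D) f = 3x^5 - (15/2)x^4
((θ + D + ∇) − (1/2)D) f = -6x^6 + 6x^5 + (75/2)x^4 - 50x^3 + 45x^2 - 21x + 4

the image equals g(x) = -6x^6 + 6x^5 + (75/2)x^4 - 50x^3 + 45x^2 - 21x + 4


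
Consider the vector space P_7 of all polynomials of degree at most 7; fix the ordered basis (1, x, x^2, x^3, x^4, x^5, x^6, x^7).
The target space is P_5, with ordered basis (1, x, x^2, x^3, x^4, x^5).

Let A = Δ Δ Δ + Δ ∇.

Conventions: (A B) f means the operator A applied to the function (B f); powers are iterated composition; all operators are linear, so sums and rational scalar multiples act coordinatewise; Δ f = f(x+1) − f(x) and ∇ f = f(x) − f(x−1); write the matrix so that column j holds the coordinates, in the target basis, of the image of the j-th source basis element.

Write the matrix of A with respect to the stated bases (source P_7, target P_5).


the matrix is [[0, 0, 2, 6, 38, 150, 542, 1806]; [0, 0, 0, 6, 24, 190, 900, 3794]; [0, 0, 0, 0, 12, 60, 570, 3150]; [0, 0, 0, 0, 0, 20, 120, 1330]; [0, 0, 0, 0, 0, 0, 30, 210]; [0, 0, 0, 0, 0, 0, 0, 42]] (rows listed top to bottom)

image of 1: 0
image of x: 0
image of x^2: 2
image of x^3: 6x + 6
image of x^4: 12x^2 + 24x + 38
image of x^5: 20x^3 + 60x^2 + 190x + 150
image of x^6: 30x^4 + 120x^3 + 570x^2 + 900x + 542
image of x^7: 42x^5 + 210x^4 + 1330x^3 + 3150x^2 + 3794x + 1806
each image's coordinates form column j of the matrix


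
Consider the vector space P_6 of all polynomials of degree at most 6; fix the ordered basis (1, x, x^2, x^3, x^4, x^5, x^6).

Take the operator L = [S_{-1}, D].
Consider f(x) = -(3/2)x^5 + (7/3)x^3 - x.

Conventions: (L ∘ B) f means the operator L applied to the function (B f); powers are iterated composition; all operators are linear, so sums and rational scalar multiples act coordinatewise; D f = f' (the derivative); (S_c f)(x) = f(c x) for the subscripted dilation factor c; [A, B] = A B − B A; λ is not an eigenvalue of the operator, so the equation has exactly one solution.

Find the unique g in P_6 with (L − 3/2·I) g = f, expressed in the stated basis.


write g with unknown coordinates in the stated basis and equate coefficients in (L − 3/2·I) g = f
solving from the highest basis element down gives g = x^5 + (20/3)x^4 - (334/9)x^3 - (1336/9)x^2 + (10706/27)x + 42824/81
check: L g = 10x^4 - (160/3)x^3 - (668/3)x^2 + (5344/9)x + 21412/27
so L g − 3/2·g = -(3/2)x^5 + (7/3)x^3 - x = f ✓

the result is g(x) = x^5 + (20/3)x^4 - (334/9)x^3 - (1336/9)x^2 + (10706/27)x + 42824/81


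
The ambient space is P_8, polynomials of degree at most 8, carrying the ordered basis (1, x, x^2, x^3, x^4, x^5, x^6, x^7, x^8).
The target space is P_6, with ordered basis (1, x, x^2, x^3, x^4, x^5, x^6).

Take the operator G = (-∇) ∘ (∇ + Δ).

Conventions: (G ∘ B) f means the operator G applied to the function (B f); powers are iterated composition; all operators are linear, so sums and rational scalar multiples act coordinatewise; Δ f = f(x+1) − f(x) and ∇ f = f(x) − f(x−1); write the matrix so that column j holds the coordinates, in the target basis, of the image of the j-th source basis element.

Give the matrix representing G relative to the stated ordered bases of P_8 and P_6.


image of 1: 0
image of x: 0
image of x^2: -4
image of x^3: -12x + 6
image of x^4: -24x^2 + 24x - 16
image of x^5: -40x^3 + 60x^2 - 80x + 30
image of x^6: -60x^4 + 120x^3 - 240x^2 + 180x - 64
image of x^7: -84x^5 + 210x^4 - 560x^3 + 630x^2 - 448x + 126
image of x^8: -112x^6 + 336x^5 - 1120x^4 + 1680x^3 - 1792x^2 + 1008x - 256
each image's coordinates form column j of the matrix

the matrix is [[0, 0, -4, 6, -16, 30, -64, 126, -256]; [0, 0, 0, -12, 24, -80, 180, -448, 1008]; [0, 0, 0, 0, -24, 60, -240, 630, -1792]; [0, 0, 0, 0, 0, -40, 120, -560, 1680]; [0, 0, 0, 0, 0, 0, -60, 210, -1120]; [0, 0, 0, 0, 0, 0, 0, -84, 336]; [0, 0, 0, 0, 0, 0, 0, 0, -112]] (rows listed top to bottom)


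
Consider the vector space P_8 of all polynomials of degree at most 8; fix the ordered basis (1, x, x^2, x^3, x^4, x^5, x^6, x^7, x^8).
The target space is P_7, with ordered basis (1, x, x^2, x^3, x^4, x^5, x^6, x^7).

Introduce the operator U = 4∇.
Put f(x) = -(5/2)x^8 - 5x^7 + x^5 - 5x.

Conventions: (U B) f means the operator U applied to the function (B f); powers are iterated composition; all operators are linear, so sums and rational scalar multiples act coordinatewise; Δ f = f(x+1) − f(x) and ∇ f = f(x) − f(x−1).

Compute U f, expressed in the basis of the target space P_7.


∇ f = -20x^7 + 35x^6 - 35x^5 + 5x^4 + 25x^3 - 25x^2 + 10x - 13/2
(4∇) f = -80x^7 + 140x^6 - 140x^5 + 20x^4 + 100x^3 - 100x^2 + 40x - 26

g(x) = -80x^7 + 140x^6 - 140x^5 + 20x^4 + 100x^3 - 100x^2 + 40x - 26


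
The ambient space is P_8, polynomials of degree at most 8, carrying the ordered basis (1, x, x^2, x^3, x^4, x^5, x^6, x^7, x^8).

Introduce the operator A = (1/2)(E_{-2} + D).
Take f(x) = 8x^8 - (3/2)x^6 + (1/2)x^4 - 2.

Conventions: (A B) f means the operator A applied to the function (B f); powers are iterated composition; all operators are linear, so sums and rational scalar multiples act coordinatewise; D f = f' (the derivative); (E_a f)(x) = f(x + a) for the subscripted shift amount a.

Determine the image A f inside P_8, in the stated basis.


E_{-2} f = 8x^8 - 128x^7 + (1789/2)x^6 - 3566x^5 + (17741/2)x^4 - 14100x^3 + 13988x^2 - 7920x + 1958
D f = 64x^7 - 9x^5 + 2x^3
(E_{-2} + D) f = 8x^8 - 64x^7 + (1789/2)x^6 - 3575x^5 + (17741/2)x^4 - 14098x^3 + 13988x^2 - 7920x + 1958
((1/2)(E_{-2} + D)) f = 4x^8 - 32x^7 + (1789/4)x^6 - (3575/2)x^5 + (17741/4)x^4 - 7049x^3 + 6994x^2 - 3960x + 979

the result is g(x) = 4x^8 - 32x^7 + (1789/4)x^6 - (3575/2)x^5 + (17741/4)x^4 - 7049x^3 + 6994x^2 - 3960x + 979


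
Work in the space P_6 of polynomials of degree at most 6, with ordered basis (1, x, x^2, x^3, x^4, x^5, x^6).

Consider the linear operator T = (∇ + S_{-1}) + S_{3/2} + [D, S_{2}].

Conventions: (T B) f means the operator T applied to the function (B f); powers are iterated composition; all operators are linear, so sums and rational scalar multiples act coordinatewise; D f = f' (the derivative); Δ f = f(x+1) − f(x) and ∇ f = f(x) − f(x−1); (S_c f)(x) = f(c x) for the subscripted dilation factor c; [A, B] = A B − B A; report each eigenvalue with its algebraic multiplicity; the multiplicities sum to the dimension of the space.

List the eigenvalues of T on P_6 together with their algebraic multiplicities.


image of 1: 2
image of x: (1/2)x + 2
image of x^2: (13/4)x^2 + 6x - 1
image of x^3: (19/8)x^3 + 15x^2 - 3x + 1
image of x^4: (97/16)x^4 + 36x^3 - 6x^2 + 4x - 1
image of x^5: (211/32)x^5 + 85x^4 - 10x^3 + 10x^2 - 5x + 1
image of x^6: (793/64)x^6 + 198x^5 - 15x^4 + 20x^3 - 15x^2 + 6x - 1
the matrix is upper triangular; its diagonal is (2, 1/2, 13/4, 19/8, 97/16, 211/32, 793/64)
for a triangular matrix the eigenvalues are the diagonal entries, with algebraic multiplicity their repetition count

λ = 1/2 (multiplicity 1), λ = 2 (multiplicity 1), λ = 19/8 (multiplicity 1), λ = 13/4 (multiplicity 1), λ = 97/16 (multiplicity 1), λ = 211/32 (multiplicity 1), λ = 793/64 (multiplicity 1)


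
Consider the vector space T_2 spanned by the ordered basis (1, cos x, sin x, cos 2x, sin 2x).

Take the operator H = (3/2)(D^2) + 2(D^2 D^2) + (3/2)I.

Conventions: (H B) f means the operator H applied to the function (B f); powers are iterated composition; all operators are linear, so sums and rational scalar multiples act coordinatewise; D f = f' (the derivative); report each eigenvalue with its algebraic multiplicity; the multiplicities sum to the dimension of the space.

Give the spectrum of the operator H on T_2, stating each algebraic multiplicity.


λ = 3/2 (multiplicity 1), λ = 2 (multiplicity 2), λ = 55/2 (multiplicity 2)

image of 1: 3/2
image of cos x: 2cos x
image of sin x: 2sin x
image of cos 2x: (55/2)cos 2x
image of sin 2x: (55/2)sin 2x
the matrix is diagonal; its diagonal is (3/2, 2, 2, 55/2, 55/2)
for a triangular matrix the eigenvalues are the diagonal entries, with algebraic multiplicity their repetition count


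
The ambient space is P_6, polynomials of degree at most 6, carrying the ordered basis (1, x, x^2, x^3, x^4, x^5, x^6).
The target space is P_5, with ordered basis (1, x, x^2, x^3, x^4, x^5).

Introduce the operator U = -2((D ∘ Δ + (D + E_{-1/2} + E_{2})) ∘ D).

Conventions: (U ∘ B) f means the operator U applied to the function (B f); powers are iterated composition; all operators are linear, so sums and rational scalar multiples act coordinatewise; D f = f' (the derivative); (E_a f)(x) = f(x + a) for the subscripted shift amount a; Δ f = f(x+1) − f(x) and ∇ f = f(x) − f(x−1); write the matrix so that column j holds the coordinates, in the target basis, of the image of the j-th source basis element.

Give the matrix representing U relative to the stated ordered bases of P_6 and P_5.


image of 1: 0
image of x: -4
image of x^2: -8x - 10
image of x^3: -12x^2 - 30x - 75/2
image of x^4: -16x^3 - 60x^2 - 150x - 87
image of x^5: -20x^4 - 100x^3 - 375x^2 - 435x - 1605/8
image of x^6: -24x^5 - 150x^4 - 750x^3 - 1305x^2 - (4815/4)x - 3549/8
each image's coordinates form column j of the matrix

the matrix is [[0, -4, -10, -75/2, -87, -1605/8, -3549/8]; [0, 0, -8, -30, -150, -435, -4815/4]; [0, 0, 0, -12, -60, -375, -1305]; [0, 0, 0, 0, -16, -100, -750]; [0, 0, 0, 0, 0, -20, -150]; [0, 0, 0, 0, 0, 0, -24]] (rows listed top to bottom)
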